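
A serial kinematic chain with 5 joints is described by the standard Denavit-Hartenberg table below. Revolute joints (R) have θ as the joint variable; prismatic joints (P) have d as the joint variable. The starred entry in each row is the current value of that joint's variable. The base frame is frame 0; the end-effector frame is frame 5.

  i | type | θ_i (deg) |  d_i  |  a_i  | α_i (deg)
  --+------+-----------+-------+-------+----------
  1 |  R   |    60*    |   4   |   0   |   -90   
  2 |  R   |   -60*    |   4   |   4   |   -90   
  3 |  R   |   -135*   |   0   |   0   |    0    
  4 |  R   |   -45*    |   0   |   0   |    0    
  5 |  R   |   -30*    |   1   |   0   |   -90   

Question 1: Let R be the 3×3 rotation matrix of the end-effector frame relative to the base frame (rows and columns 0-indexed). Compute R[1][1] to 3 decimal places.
End-effector y-axis (col 1 of R) = (-0.4330,-0.7500,0.5000)
R[1][1] = -0.7500

-0.750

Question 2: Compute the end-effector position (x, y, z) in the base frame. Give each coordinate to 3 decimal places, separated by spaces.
-2.031 4.482 6.964

after link 1: o_1 = (0.0000, 0.0000, 4.0000)
after link 2: o_2 = (-2.4641, 3.7321, 7.4641)
after link 3: o_3 = (-2.4641, 3.7321, 7.4641)
after link 4: o_4 = (-2.4641, 3.7321, 7.4641)
after link 5: o_5 = (-2.0311, 4.4821, 6.9641)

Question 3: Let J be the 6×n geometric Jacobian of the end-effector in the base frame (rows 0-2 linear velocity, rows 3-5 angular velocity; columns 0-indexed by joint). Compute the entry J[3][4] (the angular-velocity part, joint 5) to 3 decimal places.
axis z_4 = (0.4330,0.7500,-0.5000); lever o_n−o_4 = (0.4330,0.7500,-0.5000)
cross product → J_v[:, 4] = (-0.0000,0.0000,0.0000)
J_ω[:, 4] = z_4
entry J[3][4] = 0.4330

0.433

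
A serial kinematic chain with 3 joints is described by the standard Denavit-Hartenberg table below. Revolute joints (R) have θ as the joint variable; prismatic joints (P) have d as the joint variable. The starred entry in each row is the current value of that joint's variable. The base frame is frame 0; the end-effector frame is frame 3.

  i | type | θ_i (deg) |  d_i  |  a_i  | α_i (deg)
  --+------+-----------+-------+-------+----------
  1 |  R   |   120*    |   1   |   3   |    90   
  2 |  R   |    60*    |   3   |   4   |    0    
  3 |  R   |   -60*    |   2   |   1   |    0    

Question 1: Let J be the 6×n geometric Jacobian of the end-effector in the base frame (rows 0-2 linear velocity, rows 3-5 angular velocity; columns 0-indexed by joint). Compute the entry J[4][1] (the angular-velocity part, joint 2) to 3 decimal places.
0.500

axis z_1 = (0.8660,0.5000,0.0000); lever o_n−o_1 = (2.8301,5.0981,3.4641)
cross product → J_v[:, 1] = (1.7321,-3.0000,3.0000)
J_ω[:, 1] = z_1
entry J[4][1] = 0.5000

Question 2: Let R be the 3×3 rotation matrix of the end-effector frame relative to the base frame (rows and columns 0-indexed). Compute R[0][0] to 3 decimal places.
End-effector x-axis (col 0 of R) = (-0.5000,0.8660,0.0000)
R[0][0] = -0.5000

-0.500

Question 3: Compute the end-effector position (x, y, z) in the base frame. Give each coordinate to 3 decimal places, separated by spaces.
after link 1: o_1 = (-1.5000, 2.5981, 1.0000)
after link 2: o_2 = (0.0981, 5.8301, 4.4641)
after link 3: o_3 = (1.3301, 7.6962, 4.4641)

1.330 7.696 4.464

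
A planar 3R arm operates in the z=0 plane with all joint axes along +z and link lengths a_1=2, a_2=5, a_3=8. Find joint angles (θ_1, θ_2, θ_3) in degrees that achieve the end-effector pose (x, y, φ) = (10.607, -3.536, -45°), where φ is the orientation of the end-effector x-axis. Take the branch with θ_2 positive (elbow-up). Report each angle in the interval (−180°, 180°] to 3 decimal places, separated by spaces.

-45.001 89.994 -89.993

wrist centre = target − a_3·(cos φ, sin φ) = (4.9501, 2.1209)
cos θ_2 = (29.0020−2²−5²)/(2·2·5) = 0.0001; θ_2 = 89.9944° (elbow-up)
β = atan2(2.1209,4.9501) = 23.1924°; ψ = atan2(5.0000,2.0005) = 68.1937°
θ_1 = β − ψ = -45.0014°
θ_3 = φ − θ_1 − θ_2 = -89.9930° (wrapped to (-180°,180°])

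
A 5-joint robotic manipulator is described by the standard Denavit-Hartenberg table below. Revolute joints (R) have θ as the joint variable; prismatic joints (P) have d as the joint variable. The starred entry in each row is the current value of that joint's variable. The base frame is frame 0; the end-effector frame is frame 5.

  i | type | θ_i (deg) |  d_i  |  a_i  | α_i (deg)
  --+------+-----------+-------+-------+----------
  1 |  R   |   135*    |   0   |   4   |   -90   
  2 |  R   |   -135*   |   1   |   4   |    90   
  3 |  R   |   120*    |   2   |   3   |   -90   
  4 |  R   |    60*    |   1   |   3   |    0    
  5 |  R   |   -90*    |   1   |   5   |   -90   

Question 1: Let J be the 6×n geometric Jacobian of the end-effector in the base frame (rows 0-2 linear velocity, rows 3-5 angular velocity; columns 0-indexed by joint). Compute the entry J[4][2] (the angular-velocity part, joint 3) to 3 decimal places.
axis z_2 = (0.5000,-0.5000,-0.7071); lever o_n−o_2 = (-6.8228,-2.5776,-5.6915)
cross product → J_v[:, 2] = (1.0231,7.6702,-4.7002)
J_ω[:, 2] = z_2
entry J[4][2] = -0.5000

-0.500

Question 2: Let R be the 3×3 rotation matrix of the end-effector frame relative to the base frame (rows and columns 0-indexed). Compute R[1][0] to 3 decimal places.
End-effector x-axis (col 0 of R) = (-0.4968,-0.5638,-0.6597)
R[1][0] = -0.5638

-0.564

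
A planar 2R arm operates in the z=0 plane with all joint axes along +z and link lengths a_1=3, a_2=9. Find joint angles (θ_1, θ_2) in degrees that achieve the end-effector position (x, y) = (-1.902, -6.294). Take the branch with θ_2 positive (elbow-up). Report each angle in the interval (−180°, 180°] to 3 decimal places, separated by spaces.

116.365 150.005

cos θ_2 = (43.2320−3²−9²)/(2·3·9) = -0.8661; θ_2 = 150.0055° (elbow-up)
β = atan2(-6.2940,-1.9020) = -106.8144°; ψ = atan2(4.4993,-4.7947) = 136.8205°
θ_1 = β − ψ = -243.6350°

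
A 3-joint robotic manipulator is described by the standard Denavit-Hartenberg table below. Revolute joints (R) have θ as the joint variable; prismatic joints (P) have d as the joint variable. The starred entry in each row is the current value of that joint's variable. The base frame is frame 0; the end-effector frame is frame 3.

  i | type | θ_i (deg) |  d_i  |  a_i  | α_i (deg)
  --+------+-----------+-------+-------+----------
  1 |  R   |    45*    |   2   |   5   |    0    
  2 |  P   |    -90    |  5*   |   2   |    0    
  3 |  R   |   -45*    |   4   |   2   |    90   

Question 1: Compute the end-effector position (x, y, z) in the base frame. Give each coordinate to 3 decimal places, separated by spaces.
4.950 0.121 11.000

after link 1: o_1 = (3.5355, 3.5355, 2.0000)
after link 2: o_2 = (4.9497, 2.1213, 7.0000)
after link 3: o_3 = (4.9497, 0.1213, 11.0000)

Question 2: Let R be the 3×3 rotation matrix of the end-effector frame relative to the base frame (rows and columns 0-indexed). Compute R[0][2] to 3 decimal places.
End-effector z-axis (col 2 of R) = (-1.0000,0.0000,0.0000)
R[0][2] = -1.0000

-1.000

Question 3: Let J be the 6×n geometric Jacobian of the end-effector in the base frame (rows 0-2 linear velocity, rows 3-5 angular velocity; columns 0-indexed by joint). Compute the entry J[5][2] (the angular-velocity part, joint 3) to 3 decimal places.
1.000

axis z_2 = (0.0000,0.0000,1.0000); lever o_n−o_2 = (0.0000,-2.0000,4.0000)
cross product → J_v[:, 2] = (2.0000,0.0000,-0.0000)
J_ω[:, 2] = z_2
entry J[5][2] = 1.0000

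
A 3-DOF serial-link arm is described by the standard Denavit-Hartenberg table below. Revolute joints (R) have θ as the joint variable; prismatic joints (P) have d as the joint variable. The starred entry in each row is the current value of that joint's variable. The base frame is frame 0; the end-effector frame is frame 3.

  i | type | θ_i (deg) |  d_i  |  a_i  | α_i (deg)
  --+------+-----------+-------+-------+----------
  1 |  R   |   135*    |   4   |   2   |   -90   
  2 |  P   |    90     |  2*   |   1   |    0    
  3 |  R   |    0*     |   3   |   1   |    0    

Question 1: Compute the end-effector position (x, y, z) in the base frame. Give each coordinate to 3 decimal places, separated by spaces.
-4.950 -2.121 2.000

after link 1: o_1 = (-1.4142, 1.4142, 4.0000)
after link 2: o_2 = (-2.8284, 0.0000, 3.0000)
after link 3: o_3 = (-4.9497, -2.1213, 2.0000)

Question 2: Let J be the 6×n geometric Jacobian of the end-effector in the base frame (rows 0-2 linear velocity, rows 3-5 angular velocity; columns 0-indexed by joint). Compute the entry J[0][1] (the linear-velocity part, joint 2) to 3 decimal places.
prismatic axis z_1 = (-0.7071,-0.7071,0.0000)
J_v[:, 1] = z_1; J_ω[:, 1] = (0,0,0)
entry J[0][1] = -0.7071

-0.707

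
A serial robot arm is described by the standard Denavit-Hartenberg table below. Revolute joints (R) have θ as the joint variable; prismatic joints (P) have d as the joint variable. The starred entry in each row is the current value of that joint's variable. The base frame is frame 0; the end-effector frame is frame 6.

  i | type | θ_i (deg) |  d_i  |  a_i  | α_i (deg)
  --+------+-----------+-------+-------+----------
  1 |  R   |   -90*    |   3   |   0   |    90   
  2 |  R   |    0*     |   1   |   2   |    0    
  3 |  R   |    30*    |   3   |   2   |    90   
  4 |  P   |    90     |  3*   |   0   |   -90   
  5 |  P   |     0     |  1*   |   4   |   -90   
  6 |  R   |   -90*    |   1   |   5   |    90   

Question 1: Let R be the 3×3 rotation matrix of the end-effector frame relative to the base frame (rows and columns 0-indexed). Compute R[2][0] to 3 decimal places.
End-effector x-axis (col 0 of R) = (-0.0000,0.8660,-0.5000)
R[2][0] = -0.5000

-0.500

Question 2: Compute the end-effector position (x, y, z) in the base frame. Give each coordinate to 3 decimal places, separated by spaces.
after link 1: o_1 = (0.0000, 0.0000, 3.0000)
after link 2: o_2 = (-1.0000, -2.0000, 3.0000)
after link 3: o_3 = (-4.0000, -3.7321, 4.0000)
after link 4: o_4 = (-4.0000, -5.2321, 1.4019)
after link 5: o_5 = (-8.0000, -4.3660, 0.9019)
after link 6: o_6 = (-8.0000, 0.4641, -0.7321)

-8.000 0.464 -0.732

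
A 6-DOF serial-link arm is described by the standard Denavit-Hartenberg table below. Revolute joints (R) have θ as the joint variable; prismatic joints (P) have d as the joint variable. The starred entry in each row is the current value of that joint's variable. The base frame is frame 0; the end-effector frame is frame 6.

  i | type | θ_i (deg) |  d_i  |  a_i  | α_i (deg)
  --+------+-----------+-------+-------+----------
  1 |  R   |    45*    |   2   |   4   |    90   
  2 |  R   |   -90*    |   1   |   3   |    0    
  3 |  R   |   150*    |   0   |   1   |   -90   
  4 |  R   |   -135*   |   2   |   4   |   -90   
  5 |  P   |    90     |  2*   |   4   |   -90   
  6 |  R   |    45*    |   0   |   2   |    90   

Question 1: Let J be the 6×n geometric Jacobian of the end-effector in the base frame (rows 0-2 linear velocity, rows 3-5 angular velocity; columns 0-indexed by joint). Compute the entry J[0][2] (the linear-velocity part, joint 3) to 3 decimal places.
2.073

axis z_2 = (0.7071,-0.7071,0.0000); lever o_n−o_2 = (3.8837,-0.7021,-2.9319)
cross product → J_v[:, 2] = (2.0731,2.0731,2.2497)
J_ω[:, 2] = z_2
entry J[0][2] = 2.0731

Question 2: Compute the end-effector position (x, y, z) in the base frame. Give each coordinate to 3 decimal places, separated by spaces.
after link 1: o_1 = (2.8284, 2.8284, 2.0000)
after link 2: o_2 = (3.5355, 2.1213, -1.0000)
after link 3: o_3 = (3.8891, 2.4749, -0.1340)
after link 4: o_4 = (3.6643, -1.7499, -1.5835)
after link 5: o_5 = (7.6138, 0.1996, -2.3587)
after link 6: o_6 = (7.4192, 1.4192, -3.9319)

7.419 1.419 -3.932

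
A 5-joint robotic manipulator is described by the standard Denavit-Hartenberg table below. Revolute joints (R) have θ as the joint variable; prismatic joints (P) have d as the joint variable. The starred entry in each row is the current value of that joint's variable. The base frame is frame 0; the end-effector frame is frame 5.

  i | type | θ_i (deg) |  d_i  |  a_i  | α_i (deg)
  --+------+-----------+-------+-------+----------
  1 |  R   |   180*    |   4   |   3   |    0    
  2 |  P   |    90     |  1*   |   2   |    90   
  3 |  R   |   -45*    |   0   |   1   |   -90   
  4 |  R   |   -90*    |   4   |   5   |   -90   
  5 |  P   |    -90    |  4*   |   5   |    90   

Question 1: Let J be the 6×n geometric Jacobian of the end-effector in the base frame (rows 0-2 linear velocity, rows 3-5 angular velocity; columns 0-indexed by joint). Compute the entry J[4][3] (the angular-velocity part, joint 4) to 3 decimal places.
axis z_3 = (-0.0000,-0.7071,0.7071); lever o_n−o_3 = (-5.0000,-9.1924,3.5355)
cross product → J_v[:, 3] = (4.0000,-3.5355,-3.5355)
J_ω[:, 3] = z_3
entry J[4][3] = -0.7071

-0.707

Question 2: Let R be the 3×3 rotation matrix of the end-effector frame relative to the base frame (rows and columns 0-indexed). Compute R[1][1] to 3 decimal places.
End-effector y-axis (col 1 of R) = (-0.0000,-0.7071,-0.7071)
R[1][1] = -0.7071

-0.707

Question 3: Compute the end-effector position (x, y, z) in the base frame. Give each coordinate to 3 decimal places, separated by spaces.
after link 1: o_1 = (-3.0000, 0.0000, 4.0000)
after link 2: o_2 = (-3.0000, -2.0000, 5.0000)
after link 3: o_3 = (-3.0000, -2.7071, 4.2929)
after link 4: o_4 = (-8.0000, -5.5355, 7.1213)
after link 5: o_5 = (-8.0000, -11.8995, 7.8284)

-8.000 -11.899 7.828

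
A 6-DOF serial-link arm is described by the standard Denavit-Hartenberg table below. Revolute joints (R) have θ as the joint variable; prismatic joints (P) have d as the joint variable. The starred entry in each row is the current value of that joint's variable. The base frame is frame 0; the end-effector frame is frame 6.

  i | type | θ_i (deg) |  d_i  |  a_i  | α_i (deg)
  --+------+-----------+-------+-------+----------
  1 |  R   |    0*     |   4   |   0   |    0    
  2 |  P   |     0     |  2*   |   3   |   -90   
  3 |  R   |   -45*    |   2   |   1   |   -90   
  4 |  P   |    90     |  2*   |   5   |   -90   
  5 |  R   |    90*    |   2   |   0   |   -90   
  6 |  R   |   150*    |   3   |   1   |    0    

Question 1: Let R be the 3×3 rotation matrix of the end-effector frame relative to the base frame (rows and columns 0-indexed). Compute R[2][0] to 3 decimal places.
End-effector x-axis (col 0 of R) = (0.9659,0.0000,-0.2588)
R[2][0] = -0.2588

-0.259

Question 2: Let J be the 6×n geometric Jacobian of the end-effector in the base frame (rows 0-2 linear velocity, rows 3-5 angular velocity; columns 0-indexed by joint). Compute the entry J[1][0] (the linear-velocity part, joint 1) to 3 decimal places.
axis z_0 = ẑ; lever o_n−o_0 = (4.6730,0.0000,3.6199)
cross product → J_v[:, 0] = (-0.0000,4.6730,0.0000)
J_ω[:, 0] = z_0
entry J[1][0] = 4.6730

4.673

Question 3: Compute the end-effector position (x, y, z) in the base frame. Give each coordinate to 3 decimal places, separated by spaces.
after link 1: o_1 = (0.0000, 0.0000, 4.0000)
after link 2: o_2 = (3.0000, 0.0000, 6.0000)
after link 3: o_3 = (3.7071, 2.0000, 6.7071)
after link 4: o_4 = (5.1213, -3.0000, 5.2929)
after link 5: o_5 = (3.7071, -3.0000, 3.8787)
after link 6: o_6 = (4.6730, 0.0000, 3.6199)

4.673 0.000 3.620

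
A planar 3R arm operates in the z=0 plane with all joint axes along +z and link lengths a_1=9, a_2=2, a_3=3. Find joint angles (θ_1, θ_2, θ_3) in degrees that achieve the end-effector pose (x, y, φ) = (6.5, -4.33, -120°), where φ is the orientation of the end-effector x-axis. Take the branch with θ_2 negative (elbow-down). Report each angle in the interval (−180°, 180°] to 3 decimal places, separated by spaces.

wrist centre = target − a_3·(cos φ, sin φ) = (8.0000, -1.7319)
cos θ_2 = (66.9996−9²−2²)/(2·9·2) = -0.5000; θ_2 = -120.0008° (elbow-down)
β = atan2(-1.7319,8.0000) = -12.2155°; ψ = atan2(-1.7320,8.0000) = -12.2163°
θ_1 = β − ψ = 0.0008°
θ_3 = φ − θ_1 − θ_2 = -0.0000° (wrapped to (-180°,180°])

0.001 -120.001 -0.000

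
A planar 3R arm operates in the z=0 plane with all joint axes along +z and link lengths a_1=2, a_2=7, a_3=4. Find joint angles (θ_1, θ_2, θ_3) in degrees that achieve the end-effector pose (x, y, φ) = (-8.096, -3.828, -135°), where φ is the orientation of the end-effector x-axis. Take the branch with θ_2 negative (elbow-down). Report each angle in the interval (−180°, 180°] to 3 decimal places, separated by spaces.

wrist centre = target − a_3·(cos φ, sin φ) = (-5.2676, -0.9996)
cos θ_2 = (28.7465−2²−7²)/(2·2·7) = -0.8662; θ_2 = -150.0197° (elbow-down)
β = atan2(-0.9996,-5.2676) = -169.2553°; ψ = atan2(-3.4979,-4.0634) = -139.2769°
θ_1 = β − ψ = -29.9784°
θ_3 = φ − θ_1 − θ_2 = 44.9982° (wrapped to (-180°,180°])

-29.978 -150.020 44.998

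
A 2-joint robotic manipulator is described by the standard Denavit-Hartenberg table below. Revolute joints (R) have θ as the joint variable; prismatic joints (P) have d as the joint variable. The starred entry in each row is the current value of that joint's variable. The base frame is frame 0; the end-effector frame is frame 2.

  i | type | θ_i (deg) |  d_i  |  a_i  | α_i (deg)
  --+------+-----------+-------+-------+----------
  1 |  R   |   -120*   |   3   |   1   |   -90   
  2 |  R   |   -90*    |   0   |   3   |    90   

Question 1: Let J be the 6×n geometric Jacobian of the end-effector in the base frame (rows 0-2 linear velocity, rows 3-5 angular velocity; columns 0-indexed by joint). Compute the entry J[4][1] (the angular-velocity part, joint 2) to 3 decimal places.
axis z_1 = (0.8660,-0.5000,0.0000); lever o_n−o_1 = (-0.0000,-0.0000,3.0000)
cross product → J_v[:, 1] = (-1.5000,-2.5981,-0.0000)
J_ω[:, 1] = z_1
entry J[4][1] = -0.5000

-0.500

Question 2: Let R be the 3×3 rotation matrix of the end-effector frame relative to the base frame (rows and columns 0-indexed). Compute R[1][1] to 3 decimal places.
End-effector y-axis (col 1 of R) = (0.8660,-0.5000,0.0000)
R[1][1] = -0.5000

-0.500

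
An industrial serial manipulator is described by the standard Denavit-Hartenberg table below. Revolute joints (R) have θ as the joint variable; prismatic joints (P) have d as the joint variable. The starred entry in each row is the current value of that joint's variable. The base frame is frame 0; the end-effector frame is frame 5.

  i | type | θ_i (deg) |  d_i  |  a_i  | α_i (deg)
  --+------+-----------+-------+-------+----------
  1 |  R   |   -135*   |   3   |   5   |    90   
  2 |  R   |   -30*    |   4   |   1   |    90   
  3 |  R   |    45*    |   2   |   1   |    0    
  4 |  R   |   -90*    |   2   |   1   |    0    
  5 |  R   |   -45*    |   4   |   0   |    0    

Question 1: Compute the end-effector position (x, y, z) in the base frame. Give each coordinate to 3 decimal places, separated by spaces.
-5.014 0.643 -5.135

after link 1: o_1 = (-3.5355, -3.5355, 3.0000)
after link 2: o_2 = (-6.9763, -1.3195, 2.5000)
after link 3: o_3 = (-7.2022, -0.5454, 0.4144)
after link 4: o_4 = (-6.4281, -0.7713, -1.6712)
after link 5: o_5 = (-5.0139, 0.6429, -5.1353)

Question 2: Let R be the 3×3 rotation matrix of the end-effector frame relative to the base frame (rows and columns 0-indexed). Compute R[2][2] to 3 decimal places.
End-effector z-axis (col 2 of R) = (0.3536,0.3536,-0.8660)
R[2][2] = -0.8660

-0.866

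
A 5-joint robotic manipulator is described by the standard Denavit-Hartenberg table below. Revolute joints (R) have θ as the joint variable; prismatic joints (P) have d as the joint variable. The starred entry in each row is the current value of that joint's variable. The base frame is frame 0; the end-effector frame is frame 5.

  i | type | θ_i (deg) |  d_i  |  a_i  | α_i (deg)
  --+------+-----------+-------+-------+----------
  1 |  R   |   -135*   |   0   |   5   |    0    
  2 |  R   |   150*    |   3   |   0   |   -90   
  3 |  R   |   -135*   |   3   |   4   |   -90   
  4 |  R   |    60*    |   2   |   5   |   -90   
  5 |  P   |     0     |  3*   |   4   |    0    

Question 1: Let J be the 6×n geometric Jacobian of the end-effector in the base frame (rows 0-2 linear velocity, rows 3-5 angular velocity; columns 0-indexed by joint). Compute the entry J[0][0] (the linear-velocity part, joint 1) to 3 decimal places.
10.329

axis z_0 = ẑ; lever o_n−o_0 = (-4.5715,-10.3294,8.5875)
cross product → J_v[:, 0] = (10.3294,-4.5715,0.0000)
J_ω[:, 0] = z_0
entry J[0][0] = 10.3294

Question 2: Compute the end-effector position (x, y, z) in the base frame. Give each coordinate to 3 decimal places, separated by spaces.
-4.572 -10.329 8.588

after link 1: o_1 = (-3.5355, -3.5355, 0.0000)
after link 2: o_2 = (-3.5355, -3.5355, 3.0000)
after link 3: o_3 = (-7.0440, -1.3698, 5.8284)
after link 4: o_4 = (-6.2648, -5.6439, 9.0104)
after link 5: o_5 = (-4.5715, -10.3294, 8.5875)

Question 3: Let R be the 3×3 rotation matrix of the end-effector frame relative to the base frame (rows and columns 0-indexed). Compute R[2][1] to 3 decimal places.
End-effector y-axis (col 1 of R) = (-0.6830,-0.1830,-0.7071)
R[2][1] = -0.7071

-0.707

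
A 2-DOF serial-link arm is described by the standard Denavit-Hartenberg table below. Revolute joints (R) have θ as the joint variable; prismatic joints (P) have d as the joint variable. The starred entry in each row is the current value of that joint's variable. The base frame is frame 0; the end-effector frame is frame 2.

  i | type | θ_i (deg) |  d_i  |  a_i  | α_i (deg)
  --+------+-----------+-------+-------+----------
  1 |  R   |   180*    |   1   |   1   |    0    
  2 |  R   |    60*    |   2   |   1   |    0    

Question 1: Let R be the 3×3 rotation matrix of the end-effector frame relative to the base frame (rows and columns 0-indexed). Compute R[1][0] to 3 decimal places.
-0.866

End-effector x-axis (col 0 of R) = (-0.5000,-0.8660,0.0000)
R[1][0] = -0.8660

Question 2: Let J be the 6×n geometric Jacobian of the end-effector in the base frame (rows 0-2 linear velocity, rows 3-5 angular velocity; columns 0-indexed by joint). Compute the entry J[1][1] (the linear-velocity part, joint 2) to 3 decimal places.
-0.500

axis z_1 = (0.0000,0.0000,1.0000); lever o_n−o_1 = (-0.5000,-0.8660,2.0000)
cross product → J_v[:, 1] = (0.8660,-0.5000,0.0000)
J_ω[:, 1] = z_1
entry J[1][1] = -0.5000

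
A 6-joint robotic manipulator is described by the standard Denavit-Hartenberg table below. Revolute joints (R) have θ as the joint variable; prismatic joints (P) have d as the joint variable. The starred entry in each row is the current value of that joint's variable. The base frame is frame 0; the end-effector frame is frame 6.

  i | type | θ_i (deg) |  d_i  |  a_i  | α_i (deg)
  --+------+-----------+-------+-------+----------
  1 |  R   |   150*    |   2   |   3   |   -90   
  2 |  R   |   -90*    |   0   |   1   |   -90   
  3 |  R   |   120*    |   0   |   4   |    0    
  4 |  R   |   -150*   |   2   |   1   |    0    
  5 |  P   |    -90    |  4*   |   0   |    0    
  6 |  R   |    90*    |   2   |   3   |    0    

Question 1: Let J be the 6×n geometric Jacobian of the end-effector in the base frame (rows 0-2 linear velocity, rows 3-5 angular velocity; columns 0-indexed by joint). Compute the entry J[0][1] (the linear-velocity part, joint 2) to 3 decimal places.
axis z_1 = (-0.5000,-0.8660,0.0000); lever o_n−o_1 = (-6.1962,5.2679,2.4641)
cross product → J_v[:, 1] = (-2.1340,1.2321,-8.0000)
J_ω[:, 1] = z_1
entry J[0][1] = -2.1340

-2.134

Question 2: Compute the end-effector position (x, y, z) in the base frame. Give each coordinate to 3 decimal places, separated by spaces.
after link 1: o_1 = (-2.5981, 1.5000, 2.0000)
after link 2: o_2 = (-2.5981, 1.5000, 3.0000)
after link 3: o_3 = (-0.8660, 4.5000, 1.0000)
after link 4: o_4 = (-2.8481, 5.0670, 1.8660)
after link 5: o_5 = (-6.3122, 7.0670, 1.8660)
after link 6: o_6 = (-8.7942, 6.7679, 4.4641)

-8.794 6.768 4.464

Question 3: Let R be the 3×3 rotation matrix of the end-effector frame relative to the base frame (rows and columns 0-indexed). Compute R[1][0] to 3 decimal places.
-0.433

End-effector x-axis (col 0 of R) = (-0.2500,-0.4330,0.8660)
R[1][0] = -0.4330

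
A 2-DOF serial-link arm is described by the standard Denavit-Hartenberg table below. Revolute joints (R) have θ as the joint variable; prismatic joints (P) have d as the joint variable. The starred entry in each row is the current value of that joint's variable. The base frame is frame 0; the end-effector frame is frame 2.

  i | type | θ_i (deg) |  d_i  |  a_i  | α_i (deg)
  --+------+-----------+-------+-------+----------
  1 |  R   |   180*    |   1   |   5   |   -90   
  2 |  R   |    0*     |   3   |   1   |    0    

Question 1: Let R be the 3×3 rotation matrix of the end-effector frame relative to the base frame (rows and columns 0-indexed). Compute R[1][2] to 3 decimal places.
-1.000

End-effector z-axis (col 2 of R) = (-0.0000,-1.0000,0.0000)
R[1][2] = -1.0000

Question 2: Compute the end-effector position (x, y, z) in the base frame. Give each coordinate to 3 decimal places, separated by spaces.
-6.000 -3.000 1.000

after link 1: o_1 = (-5.0000, 0.0000, 1.0000)
after link 2: o_2 = (-6.0000, -3.0000, 1.0000)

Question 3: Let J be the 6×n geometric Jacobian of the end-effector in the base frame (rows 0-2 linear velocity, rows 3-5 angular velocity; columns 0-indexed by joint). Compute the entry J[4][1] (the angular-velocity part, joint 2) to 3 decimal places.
axis z_1 = (-0.0000,-1.0000,0.0000); lever o_n−o_1 = (-1.0000,-3.0000,0.0000)
cross product → J_v[:, 1] = (-0.0000,-0.0000,-1.0000)
J_ω[:, 1] = z_1
entry J[4][1] = -1.0000

-1.000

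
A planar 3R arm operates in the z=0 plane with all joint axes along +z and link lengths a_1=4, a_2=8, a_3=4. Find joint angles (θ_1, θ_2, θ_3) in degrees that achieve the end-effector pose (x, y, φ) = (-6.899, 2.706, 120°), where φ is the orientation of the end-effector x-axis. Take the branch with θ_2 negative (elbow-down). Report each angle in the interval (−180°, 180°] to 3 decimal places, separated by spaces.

wrist centre = target − a_3·(cos φ, sin φ) = (-4.8990, -0.7581)
cos θ_2 = (24.5749−4²−8²)/(2·4·8) = -0.8660; θ_2 = -149.9990° (elbow-down)
β = atan2(-0.7581,-4.8990) = -171.2035°; ψ = atan2(-4.0001,-2.9281) = -126.2046°
θ_1 = β − ψ = -44.9989°
θ_3 = φ − θ_1 − θ_2 = -45.0021° (wrapped to (-180°,180°])

-44.999 -149.999 -45.002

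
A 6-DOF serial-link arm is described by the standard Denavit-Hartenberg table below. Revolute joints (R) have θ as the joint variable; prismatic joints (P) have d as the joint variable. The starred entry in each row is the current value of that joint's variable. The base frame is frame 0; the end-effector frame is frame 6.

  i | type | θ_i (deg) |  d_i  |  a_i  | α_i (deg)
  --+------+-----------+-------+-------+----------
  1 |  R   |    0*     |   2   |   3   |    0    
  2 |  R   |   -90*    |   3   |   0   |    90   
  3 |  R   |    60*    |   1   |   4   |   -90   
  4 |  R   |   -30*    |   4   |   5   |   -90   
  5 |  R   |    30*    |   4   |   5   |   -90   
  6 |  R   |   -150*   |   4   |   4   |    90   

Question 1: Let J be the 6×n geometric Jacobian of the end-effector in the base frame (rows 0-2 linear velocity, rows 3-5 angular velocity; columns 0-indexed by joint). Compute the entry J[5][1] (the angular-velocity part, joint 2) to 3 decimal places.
1.000

axis z_1 = (0.0000,0.0000,1.0000); lever o_n−o_1 = (2.0311,-5.5760,12.1937)
cross product → J_v[:, 1] = (5.5760,2.0311,-0.0000)
J_ω[:, 1] = z_1
entry J[5][1] = 1.0000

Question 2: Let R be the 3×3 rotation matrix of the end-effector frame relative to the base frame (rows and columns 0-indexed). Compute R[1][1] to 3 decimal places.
End-effector y-axis (col 1 of R) = (0.2500,-0.5335,-0.8080)
R[1][1] = -0.5335

-0.533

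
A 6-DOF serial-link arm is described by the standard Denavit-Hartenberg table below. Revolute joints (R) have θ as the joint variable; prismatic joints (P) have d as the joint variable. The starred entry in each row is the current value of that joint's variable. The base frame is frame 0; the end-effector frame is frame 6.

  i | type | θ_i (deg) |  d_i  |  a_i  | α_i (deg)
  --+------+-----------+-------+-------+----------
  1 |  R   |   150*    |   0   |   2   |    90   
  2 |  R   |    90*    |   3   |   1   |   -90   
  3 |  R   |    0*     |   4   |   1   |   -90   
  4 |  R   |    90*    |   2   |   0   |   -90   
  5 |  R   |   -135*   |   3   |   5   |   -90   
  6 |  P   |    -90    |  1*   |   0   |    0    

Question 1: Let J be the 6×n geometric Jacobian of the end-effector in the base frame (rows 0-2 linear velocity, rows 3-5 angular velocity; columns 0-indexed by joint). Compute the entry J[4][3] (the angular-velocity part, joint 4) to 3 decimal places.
axis z_3 = (-0.5000,-0.8660,-0.0000); lever o_n−o_3 = (-0.6718,-6.8205,-3.0000)
cross product → J_v[:, 3] = (2.5981,-1.5000,2.8284)
J_ω[:, 3] = z_3
entry J[4][3] = -0.8660

-0.866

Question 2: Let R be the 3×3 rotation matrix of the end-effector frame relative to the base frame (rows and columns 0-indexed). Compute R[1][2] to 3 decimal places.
-0.259

End-effector z-axis (col 2 of R) = (-0.9659,-0.2588,-0.0000)
R[1][2] = -0.2588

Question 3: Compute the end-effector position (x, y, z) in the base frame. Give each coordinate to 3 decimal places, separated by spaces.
after link 1: o_1 = (-1.7321, 1.0000, 0.0000)
after link 2: o_2 = (-0.2321, 3.5981, 1.0000)
after link 3: o_3 = (3.2321, 1.5981, 2.0000)
after link 4: o_4 = (2.2321, -0.1340, 2.0000)
after link 5: o_5 = (3.5261, -4.9636, -1.0000)
after link 6: o_6 = (2.5602, -5.2224, -1.0000)

2.560 -5.222 -1.000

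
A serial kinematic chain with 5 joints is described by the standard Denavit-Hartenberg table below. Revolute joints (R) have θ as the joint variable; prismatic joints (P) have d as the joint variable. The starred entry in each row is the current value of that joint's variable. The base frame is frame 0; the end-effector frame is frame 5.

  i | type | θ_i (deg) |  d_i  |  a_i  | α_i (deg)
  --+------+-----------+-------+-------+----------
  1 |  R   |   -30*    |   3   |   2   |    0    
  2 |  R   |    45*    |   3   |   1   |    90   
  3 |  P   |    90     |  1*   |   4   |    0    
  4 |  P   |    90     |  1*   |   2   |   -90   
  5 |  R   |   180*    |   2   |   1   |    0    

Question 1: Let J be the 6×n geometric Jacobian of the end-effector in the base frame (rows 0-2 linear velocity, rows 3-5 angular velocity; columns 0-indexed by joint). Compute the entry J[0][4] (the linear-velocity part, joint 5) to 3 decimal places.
axis z_4 = (-0.0000,-0.0000,-1.0000); lever o_n−o_4 = (0.9659,0.2588,-2.0000)
cross product → J_v[:, 4] = (0.2588,-0.9659,0.0000)
J_ω[:, 4] = z_4
entry J[0][4] = 0.2588

0.259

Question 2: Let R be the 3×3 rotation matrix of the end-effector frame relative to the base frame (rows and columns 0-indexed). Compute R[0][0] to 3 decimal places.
0.966

End-effector x-axis (col 0 of R) = (0.9659,0.2588,-0.0000)
R[0][0] = 0.9659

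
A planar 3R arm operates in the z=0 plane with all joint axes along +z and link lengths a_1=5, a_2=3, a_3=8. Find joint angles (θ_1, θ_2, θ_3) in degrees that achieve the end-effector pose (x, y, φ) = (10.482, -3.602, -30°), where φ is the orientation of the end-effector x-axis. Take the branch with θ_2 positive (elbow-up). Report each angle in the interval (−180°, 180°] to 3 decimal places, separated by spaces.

wrist centre = target − a_3·(cos φ, sin φ) = (3.5538, 0.3980)
cos θ_2 = (12.7879−5²−3²)/(2·5·3) = -0.7071; θ_2 = 134.9971° (elbow-up)
β = atan2(0.3980,3.5538) = 6.3901°; ψ = atan2(2.1214,2.8788) = 36.3871°
θ_1 = β − ψ = -29.9970°
θ_3 = φ − θ_1 − θ_2 = -135.0000° (wrapped to (-180°,180°])

-29.997 134.997 -135.000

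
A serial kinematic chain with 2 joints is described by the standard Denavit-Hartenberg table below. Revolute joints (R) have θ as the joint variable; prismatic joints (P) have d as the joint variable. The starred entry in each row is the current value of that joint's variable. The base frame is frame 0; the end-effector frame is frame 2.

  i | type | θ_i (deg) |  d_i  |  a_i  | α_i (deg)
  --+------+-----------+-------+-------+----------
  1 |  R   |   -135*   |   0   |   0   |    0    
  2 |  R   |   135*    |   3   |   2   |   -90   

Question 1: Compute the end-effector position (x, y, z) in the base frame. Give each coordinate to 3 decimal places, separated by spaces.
after link 1: o_1 = (0.0000, 0.0000, 0.0000)
after link 2: o_2 = (2.0000, 0.0000, 3.0000)

2.000 0.000 3.000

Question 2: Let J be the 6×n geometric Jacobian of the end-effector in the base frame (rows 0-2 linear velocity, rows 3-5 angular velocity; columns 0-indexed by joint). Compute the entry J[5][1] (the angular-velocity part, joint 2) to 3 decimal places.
axis z_1 = (0.0000,0.0000,1.0000); lever o_n−o_1 = (2.0000,0.0000,3.0000)
cross product → J_v[:, 1] = (0.0000,2.0000,0.0000)
J_ω[:, 1] = z_1
entry J[5][1] = 1.0000

1.000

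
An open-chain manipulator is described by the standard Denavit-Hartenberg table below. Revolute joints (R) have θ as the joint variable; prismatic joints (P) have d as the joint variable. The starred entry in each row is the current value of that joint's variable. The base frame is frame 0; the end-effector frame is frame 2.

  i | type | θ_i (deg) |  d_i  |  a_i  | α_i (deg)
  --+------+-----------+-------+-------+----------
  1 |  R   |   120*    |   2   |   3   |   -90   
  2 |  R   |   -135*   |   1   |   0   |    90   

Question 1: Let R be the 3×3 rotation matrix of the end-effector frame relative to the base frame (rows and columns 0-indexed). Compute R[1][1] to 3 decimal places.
End-effector y-axis (col 1 of R) = (-0.8660,-0.5000,0.0000)
R[1][1] = -0.5000

-0.500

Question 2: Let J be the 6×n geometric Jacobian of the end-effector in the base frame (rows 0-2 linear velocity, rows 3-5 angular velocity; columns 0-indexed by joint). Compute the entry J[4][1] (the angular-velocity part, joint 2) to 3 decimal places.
axis z_1 = (-0.8660,-0.5000,0.0000); lever o_n−o_1 = (-0.8660,-0.5000,0.0000)
cross product → J_v[:, 1] = (0.0000,-0.0000,0.0000)
J_ω[:, 1] = z_1
entry J[4][1] = -0.5000

-0.500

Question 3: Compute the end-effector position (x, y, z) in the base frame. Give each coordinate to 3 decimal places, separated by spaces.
after link 1: o_1 = (-1.5000, 2.5981, 2.0000)
after link 2: o_2 = (-2.3660, 2.0981, 2.0000)

-2.366 2.098 2.000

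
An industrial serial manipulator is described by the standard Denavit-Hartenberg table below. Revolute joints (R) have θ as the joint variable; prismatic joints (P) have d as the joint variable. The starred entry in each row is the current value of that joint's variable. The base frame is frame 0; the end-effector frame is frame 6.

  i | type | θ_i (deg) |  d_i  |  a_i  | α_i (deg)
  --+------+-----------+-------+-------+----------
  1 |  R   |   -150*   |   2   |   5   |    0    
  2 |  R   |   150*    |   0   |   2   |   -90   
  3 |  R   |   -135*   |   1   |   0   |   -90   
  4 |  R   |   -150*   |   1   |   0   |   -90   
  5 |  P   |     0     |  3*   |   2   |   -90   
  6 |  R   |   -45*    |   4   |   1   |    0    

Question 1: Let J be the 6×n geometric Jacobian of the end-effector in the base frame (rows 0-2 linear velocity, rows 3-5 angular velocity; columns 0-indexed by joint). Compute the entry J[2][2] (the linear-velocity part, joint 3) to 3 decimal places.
1.774

axis z_2 = (0.0000,1.0000,0.0000); lever o_n−o_2 = (-1.7742,5.5640,-2.4684)
cross product → J_v[:, 2] = (-2.4684,-0.0000,1.7742)
J_ω[:, 2] = z_2
entry J[2][2] = 1.7742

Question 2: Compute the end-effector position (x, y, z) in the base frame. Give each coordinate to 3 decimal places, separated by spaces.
-4.104 3.064 -0.468

after link 1: o_1 = (-4.3301, -2.5000, 2.0000)
after link 2: o_2 = (-2.3301, -2.5000, 2.0000)
after link 3: o_3 = (-2.3301, -1.5000, 2.0000)
after link 4: o_4 = (-1.6230, -1.5000, 2.7071)
after link 5: o_5 = (-1.4589, 2.0981, 2.5430)
after link 6: o_6 = (-4.1043, 3.0640, -0.4684)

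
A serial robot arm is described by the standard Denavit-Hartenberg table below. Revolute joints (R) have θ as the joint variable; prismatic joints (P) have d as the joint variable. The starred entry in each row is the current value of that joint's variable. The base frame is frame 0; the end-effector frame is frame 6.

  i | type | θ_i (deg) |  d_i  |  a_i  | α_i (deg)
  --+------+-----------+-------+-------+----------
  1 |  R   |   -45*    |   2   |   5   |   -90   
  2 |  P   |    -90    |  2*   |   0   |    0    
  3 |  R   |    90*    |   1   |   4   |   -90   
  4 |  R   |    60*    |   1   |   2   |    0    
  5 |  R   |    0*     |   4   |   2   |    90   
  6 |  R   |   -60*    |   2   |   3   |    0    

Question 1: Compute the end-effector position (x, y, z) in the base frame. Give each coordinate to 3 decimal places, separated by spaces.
after link 1: o_1 = (3.5355, -3.5355, 2.0000)
after link 2: o_2 = (4.9497, -2.1213, 2.0000)
after link 3: o_3 = (8.4853, -4.2426, 2.0000)
after link 4: o_4 = (7.9676, -6.1745, 1.0000)
after link 5: o_5 = (7.4500, -8.1063, -3.0000)
after link 6: o_6 = (8.9936, -10.0729, -0.4019)

8.994 -10.073 -0.402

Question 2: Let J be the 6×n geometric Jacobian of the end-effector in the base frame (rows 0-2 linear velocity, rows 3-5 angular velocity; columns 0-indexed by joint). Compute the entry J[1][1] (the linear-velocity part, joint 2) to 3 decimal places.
0.707

prismatic axis z_1 = (0.7071,0.7071,0.0000)
J_v[:, 1] = z_1; J_ω[:, 1] = (0,0,0)
entry J[1][1] = 0.7071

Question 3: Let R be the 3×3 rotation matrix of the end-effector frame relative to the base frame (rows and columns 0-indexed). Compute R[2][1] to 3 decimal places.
-0.500

End-effector y-axis (col 1 of R) = (-0.2241,-0.8365,-0.5000)
R[2][1] = -0.5000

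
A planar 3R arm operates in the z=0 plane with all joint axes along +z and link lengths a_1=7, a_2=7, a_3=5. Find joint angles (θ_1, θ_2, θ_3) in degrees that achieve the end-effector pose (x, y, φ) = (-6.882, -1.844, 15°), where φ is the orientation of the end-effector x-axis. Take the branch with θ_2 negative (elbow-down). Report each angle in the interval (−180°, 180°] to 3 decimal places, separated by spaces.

wrist centre = target − a_3·(cos φ, sin φ) = (-11.7116, -3.1381)
cos θ_2 = (147.0099−7²−7²)/(2·7·7) = 0.5001; θ_2 = -59.9933° (elbow-down)
β = atan2(-3.1381,-11.7116) = -165.0001°; ψ = atan2(-6.0618,10.5007) = -29.9967°
θ_1 = β − ψ = -135.0035°
θ_3 = φ − θ_1 − θ_2 = -150.0032° (wrapped to (-180°,180°])

-135.003 -59.993 -150.003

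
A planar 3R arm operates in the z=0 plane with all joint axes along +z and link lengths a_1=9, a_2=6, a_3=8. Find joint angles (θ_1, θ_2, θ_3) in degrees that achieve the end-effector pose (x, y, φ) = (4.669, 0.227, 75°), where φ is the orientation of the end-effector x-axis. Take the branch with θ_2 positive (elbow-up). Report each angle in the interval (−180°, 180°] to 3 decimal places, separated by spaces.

wrist centre = target − a_3·(cos φ, sin φ) = (2.5984, -7.5004)
cos θ_2 = (63.0080−9²−6²)/(2·9·6) = -0.4999; θ_2 = 119.9951° (elbow-up)
β = atan2(-7.5004,2.5984) = -70.8918°; ψ = atan2(5.1964,6.0004) = 40.8927°
θ_1 = β − ψ = -111.7845°
θ_3 = φ − θ_1 − θ_2 = 66.7894° (wrapped to (-180°,180°])

-111.785 119.995 66.789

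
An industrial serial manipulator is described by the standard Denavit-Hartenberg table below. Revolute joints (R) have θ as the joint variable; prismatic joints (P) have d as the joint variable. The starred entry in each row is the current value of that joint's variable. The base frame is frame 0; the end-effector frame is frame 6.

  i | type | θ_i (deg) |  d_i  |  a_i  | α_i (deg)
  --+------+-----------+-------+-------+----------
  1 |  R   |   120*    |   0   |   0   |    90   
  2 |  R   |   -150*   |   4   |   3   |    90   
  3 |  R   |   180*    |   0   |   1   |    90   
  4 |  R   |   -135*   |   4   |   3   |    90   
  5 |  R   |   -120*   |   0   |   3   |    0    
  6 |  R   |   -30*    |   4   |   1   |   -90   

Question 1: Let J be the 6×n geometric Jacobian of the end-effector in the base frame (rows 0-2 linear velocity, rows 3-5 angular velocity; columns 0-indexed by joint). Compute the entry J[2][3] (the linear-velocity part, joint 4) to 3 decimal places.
axis z_3 = (0.8660,0.5000,0.0000); lever o_n−o_3 = (2.7950,-3.0372,0.4229)
cross product → J_v[:, 3] = (0.2115,-0.3662,-4.0278)
J_ω[:, 3] = z_3
entry J[2][3] = -4.0278

-4.028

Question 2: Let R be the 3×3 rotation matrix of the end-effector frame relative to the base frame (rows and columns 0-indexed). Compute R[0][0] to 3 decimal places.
End-effector x-axis (col 0 of R) = (-0.5451,-0.0559,0.8365)
R[0][0] = -0.5451

-0.545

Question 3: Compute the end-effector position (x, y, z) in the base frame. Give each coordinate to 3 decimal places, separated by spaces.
7.125 -2.537 -0.577

after link 1: o_1 = (0.0000, 0.0000, 0.0000)
after link 2: o_2 = (4.7631, -0.2500, -1.5000)
after link 3: o_3 = (4.3301, 0.5000, -1.0000)
after link 4: o_4 = (8.1825, 1.8276, -3.8978)
after link 5: o_5 = (5.7383, 0.8647, -2.4489)
after link 6: o_6 = (7.1251, -2.5372, -0.5771)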